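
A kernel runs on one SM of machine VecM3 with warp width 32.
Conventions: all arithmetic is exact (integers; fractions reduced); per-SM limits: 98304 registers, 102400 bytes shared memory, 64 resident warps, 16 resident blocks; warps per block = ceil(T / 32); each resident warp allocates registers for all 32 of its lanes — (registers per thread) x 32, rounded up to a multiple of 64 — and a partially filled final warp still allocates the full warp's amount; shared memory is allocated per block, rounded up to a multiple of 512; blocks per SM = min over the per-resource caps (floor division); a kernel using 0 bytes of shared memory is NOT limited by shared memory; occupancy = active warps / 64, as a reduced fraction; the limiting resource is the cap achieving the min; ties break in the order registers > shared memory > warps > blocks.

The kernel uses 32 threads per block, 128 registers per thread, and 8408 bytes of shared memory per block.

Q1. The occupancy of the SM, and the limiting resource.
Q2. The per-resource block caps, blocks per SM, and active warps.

Answer: occupancy 11/64, limited by shared memory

registers: 24 blocks
shared memory: 11 blocks
warps: 64 blocks
blocks: 16 blocks

Answer: 11 blocks, 11 active warps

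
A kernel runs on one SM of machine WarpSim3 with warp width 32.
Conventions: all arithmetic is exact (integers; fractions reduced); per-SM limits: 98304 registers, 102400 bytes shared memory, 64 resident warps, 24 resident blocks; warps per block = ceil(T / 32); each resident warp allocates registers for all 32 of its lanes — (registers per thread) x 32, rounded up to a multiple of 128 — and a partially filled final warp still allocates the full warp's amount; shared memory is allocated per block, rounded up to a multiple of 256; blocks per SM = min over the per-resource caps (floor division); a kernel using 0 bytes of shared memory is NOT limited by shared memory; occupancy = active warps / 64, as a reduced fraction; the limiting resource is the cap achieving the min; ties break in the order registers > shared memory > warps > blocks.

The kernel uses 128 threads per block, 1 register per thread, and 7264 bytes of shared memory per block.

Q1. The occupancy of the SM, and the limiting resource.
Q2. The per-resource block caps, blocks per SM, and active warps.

Answer: occupancy 13/16, limited by shared memory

registers: 192 blocks
shared memory: 13 blocks
warps: 16 blocks
blocks: 24 blocks

Answer: 13 blocks, 52 active warps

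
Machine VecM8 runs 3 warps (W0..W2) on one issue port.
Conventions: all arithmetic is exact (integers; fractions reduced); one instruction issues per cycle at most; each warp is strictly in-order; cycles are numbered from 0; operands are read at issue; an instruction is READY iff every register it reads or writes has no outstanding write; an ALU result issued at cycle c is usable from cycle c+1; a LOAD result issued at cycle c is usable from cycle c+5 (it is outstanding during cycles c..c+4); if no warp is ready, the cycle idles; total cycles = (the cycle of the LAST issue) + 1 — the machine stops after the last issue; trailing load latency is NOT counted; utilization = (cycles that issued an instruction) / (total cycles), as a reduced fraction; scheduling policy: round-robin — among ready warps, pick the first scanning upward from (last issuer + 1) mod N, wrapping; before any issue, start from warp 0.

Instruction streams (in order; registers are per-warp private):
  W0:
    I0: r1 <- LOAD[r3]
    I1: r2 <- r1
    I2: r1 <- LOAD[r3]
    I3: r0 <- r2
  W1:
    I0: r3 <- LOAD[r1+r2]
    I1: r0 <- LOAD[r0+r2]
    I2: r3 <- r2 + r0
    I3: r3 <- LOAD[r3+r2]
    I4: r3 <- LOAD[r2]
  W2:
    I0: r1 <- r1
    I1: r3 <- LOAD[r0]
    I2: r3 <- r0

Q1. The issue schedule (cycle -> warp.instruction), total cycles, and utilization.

cycle 0: W0.I0
cycle 1: W1.I0
cycle 2: W2.I0
cycle 3: W1.I1
cycle 4: W2.I1
cycle 5: W0.I1
cycle 6: W0.I2
cycle 7: W0.I3
cycle 8: W1.I2
cycle 9: W2.I2
cycle 10: W1.I3
cycle 11: idle
cycle 12: idle
cycle 13: idle
cycle 14: idle
cycle 15: W1.I4

Answer: 16 cycles, utilization 3/4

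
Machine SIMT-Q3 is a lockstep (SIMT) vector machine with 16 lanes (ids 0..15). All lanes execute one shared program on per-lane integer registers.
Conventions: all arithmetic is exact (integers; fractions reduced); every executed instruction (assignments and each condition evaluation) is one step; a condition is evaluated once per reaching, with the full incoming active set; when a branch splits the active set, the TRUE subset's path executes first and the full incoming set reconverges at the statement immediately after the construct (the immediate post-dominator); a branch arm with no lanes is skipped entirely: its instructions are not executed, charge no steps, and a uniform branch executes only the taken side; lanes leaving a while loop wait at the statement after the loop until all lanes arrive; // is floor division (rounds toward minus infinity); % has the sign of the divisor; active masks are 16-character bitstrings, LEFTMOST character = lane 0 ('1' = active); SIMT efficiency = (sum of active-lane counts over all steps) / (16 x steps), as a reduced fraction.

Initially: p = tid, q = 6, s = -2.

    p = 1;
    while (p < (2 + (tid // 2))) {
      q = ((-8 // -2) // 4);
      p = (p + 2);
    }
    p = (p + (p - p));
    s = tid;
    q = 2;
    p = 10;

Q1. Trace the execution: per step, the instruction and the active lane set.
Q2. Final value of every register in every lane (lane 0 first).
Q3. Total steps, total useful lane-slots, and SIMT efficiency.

step 0: p <- 1                       1111111111111111
step 1: eval (p < (2 + (tid // 2)))  1111111111111111
step 2: q <- ((-8 // -2) // 4)       1111111111111111
step 3: p <- (p + 2)                 1111111111111111
step 4: eval (p < (2 + (tid // 2)))  1111111111111111
step 5: q <- ((-8 // -2) // 4)       0000111111111111
step 6: p <- (p + 2)                 0000111111111111
step 7: eval (p < (2 + (tid // 2)))  0000111111111111
step 8: q <- ((-8 // -2) // 4)       0000000011111111
step 9: p <- (p + 2)                 0000000011111111
step 10: eval (p < (2 + (tid // 2)))  0000000011111111
step 11: q <- ((-8 // -2) // 4)       0000000000001111
step 12: p <- (p + 2)                 0000000000001111
step 13: eval (p < (2 + (tid // 2)))  0000000000001111
step 14: p <- (p + (p - p))           1111111111111111
step 15: s <- tid                     1111111111111111
step 16: q <- 2                       1111111111111111
step 17: p <- 10                      1111111111111111

Answer: 18 steps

p: 10,10,10,10,10,10,10,10,10,10,10,10,10,10,10,10
q: 2,2,2,2,2,2,2,2,2,2,2,2,2,2,2,2
s: 0,1,2,3,4,5,6,7,8,9,10,11,12,13,14,15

steps = 18; useful = 216; efficiency = 216/288 = 3/4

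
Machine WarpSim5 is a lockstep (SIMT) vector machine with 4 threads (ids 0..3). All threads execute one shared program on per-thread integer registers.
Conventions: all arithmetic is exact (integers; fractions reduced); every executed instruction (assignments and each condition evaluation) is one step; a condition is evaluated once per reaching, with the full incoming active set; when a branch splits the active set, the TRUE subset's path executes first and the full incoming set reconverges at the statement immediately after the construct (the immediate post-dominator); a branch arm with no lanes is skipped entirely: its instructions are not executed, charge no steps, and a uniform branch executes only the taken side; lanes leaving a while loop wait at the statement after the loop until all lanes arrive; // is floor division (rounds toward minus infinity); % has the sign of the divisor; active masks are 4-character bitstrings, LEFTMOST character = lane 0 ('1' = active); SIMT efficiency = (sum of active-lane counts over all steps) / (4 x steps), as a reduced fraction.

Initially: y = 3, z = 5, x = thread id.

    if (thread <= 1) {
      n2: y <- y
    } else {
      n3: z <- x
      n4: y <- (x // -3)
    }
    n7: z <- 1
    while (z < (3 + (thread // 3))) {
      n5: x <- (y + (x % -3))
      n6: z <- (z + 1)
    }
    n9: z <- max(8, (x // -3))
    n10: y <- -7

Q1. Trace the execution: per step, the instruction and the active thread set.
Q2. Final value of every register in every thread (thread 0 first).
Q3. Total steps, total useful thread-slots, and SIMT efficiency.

step 0: eval (thread <= 1)           1111
step 1: y <- y                       1100
step 2: z <- x                       0011
step 3: y <- (x // -3)               0011
step 4: z <- 1                       1111
step 5: eval (z < (3 + (thread // 3))) 1111
step 6: x <- (y + (x % -3))          1111
step 7: z <- (z + 1)                 1111
step 8: eval (z < (3 + (thread // 3))) 1111
step 9: x <- (y + (x % -3))          1111
step 10: z <- (z + 1)                 1111
step 11: eval (z < (3 + (thread // 3))) 1111
step 12: x <- (y + (x % -3))          0001
step 13: z <- (z + 1)                 0001
step 14: eval (z < (3 + (thread // 3))) 0001
step 15: z <- max(8, (x // -3))       1111
step 16: y <- -7                      1111

Answer: 17 steps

y: -7,-7,-7,-7
z: 8,8,8,8
x: 3,1,-3,-3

steps = 17; useful = 53; efficiency = 53/68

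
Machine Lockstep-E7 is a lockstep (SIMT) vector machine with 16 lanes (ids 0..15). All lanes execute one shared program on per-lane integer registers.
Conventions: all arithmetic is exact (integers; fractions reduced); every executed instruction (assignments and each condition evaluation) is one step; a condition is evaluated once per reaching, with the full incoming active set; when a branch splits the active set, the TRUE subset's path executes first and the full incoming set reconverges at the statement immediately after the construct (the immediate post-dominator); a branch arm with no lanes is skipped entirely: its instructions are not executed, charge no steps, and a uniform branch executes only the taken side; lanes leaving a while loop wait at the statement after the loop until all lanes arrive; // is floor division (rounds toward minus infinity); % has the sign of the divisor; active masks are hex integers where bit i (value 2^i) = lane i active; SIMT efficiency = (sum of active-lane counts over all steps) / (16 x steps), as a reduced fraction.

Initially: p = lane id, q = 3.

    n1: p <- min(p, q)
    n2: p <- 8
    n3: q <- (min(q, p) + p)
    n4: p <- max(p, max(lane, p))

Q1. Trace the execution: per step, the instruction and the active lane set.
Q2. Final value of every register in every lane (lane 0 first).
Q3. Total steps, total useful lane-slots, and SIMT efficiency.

step 0: p <- min(p, q)               0xffff
step 1: p <- 8                       0xffff
step 2: q <- (min(q, p) + p)         0xffff
step 3: p <- max(p, max(lane, p))    0xffff

Answer: 4 steps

p: 8,8,8,8,8,8,8,8,8,9,10,11,12,13,14,15
q: 11,11,11,11,11,11,11,11,11,11,11,11,11,11,11,11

steps = 4; useful = 64; efficiency = 64/64 = 1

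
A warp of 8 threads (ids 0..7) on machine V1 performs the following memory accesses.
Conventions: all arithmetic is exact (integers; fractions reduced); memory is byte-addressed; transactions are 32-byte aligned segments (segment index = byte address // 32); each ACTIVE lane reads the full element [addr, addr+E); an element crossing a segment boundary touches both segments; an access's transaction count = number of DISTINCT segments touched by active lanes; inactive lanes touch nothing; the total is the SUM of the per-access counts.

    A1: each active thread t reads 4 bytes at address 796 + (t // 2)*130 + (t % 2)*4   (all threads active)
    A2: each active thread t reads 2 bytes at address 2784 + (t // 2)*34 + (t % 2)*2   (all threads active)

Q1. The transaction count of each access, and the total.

A1: 6 transactions
A2: 4 transactions

Answer: 6,4; total 10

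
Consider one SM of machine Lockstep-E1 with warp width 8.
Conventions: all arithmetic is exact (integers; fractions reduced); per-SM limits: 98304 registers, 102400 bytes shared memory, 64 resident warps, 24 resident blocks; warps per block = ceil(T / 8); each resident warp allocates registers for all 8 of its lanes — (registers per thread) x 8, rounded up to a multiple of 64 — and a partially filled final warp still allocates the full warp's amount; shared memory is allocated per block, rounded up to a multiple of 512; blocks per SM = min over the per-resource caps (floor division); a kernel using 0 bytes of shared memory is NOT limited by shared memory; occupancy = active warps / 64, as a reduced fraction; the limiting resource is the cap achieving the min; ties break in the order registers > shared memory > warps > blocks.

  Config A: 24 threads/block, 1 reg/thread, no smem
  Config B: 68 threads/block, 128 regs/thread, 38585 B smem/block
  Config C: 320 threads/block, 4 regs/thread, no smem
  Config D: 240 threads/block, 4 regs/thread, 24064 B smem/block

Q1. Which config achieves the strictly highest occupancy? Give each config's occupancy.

occupancies: A 63/64, B 9/32, C 5/8, D 15/16

Answer: A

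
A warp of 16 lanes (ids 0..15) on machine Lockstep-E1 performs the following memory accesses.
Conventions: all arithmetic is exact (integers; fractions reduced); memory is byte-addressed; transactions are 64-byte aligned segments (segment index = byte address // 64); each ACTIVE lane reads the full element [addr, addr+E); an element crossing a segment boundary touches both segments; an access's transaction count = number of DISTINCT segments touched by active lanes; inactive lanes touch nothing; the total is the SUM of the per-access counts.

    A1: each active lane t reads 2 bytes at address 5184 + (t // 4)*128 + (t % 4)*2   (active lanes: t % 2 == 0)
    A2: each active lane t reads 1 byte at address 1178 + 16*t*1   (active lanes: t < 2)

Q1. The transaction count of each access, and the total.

A1: 4 transactions
A2: 1 transaction

Answer: 4,1; total 5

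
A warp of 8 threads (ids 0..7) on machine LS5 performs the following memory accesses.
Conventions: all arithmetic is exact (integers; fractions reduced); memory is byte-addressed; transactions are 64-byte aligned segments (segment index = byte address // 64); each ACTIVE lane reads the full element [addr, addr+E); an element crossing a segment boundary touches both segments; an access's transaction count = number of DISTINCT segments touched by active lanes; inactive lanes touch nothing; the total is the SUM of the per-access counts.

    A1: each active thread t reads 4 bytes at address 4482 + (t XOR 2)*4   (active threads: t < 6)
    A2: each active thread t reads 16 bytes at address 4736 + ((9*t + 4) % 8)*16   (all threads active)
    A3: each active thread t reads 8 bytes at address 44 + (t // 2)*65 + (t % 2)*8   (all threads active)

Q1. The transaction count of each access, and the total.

A1: 1 transaction
A2: 2 transactions
A3: 4 transactions

Answer: 1,2,4; total 7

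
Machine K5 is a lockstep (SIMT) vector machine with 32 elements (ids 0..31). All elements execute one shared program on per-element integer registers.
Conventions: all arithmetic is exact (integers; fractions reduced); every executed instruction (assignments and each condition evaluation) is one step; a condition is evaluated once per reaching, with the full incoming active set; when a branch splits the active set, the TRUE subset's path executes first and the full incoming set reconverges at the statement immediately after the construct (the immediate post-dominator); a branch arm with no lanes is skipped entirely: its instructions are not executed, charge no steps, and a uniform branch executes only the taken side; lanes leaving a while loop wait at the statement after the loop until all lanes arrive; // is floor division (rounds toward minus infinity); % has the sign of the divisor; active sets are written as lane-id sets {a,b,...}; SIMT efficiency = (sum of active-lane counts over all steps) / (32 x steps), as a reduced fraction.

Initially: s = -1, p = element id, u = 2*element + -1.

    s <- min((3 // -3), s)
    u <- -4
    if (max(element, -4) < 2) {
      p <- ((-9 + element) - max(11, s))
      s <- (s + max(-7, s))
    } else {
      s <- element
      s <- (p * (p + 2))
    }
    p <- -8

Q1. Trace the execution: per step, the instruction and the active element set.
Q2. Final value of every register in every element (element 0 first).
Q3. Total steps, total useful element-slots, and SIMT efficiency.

step 0: s <- min((3 // -3), s)       {0,1,2,3,4,5,6,7,8,9,10,11,12,13,14,15,16,17,18,19,20,21,22,23,24,25,26,27,28,29,30,31}
step 1: u <- -4                      {0,1,2,3,4,5,6,7,8,9,10,11,12,13,14,15,16,17,18,19,20,21,22,23,24,25,26,27,28,29,30,31}
step 2: eval (max(element, -4) < 2)  {0,1,2,3,4,5,6,7,8,9,10,11,12,13,14,15,16,17,18,19,20,21,22,23,24,25,26,27,28,29,30,31}
step 3: p <- ((-9 + element) - max(11, s)) {0,1}
step 4: s <- (s + max(-7, s))        {0,1}
step 5: s <- element                 {2,3,4,5,6,7,8,9,10,11,12,13,14,15,16,17,18,19,20,21,22,23,24,25,26,27,28,29,30,31}
step 6: s <- (p * (p + 2))           {2,3,4,5,6,7,8,9,10,11,12,13,14,15,16,17,18,19,20,21,22,23,24,25,26,27,28,29,30,31}
step 7: p <- -8                      {0,1,2,3,4,5,6,7,8,9,10,11,12,13,14,15,16,17,18,19,20,21,22,23,24,25,26,27,28,29,30,31}

Answer: 8 steps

s: -2,-2,8,15,24,35,48,63,80,99,120,143,168,195,224,255,288,323,360,399,440,483,528,575,624,675,728,783,840,899,960,1023
p: -8,-8,-8,-8,-8,-8,-8,-8,-8,-8,-8,-8,-8,-8,-8,-8,-8,-8,-8,-8,-8,-8,-8,-8,-8,-8,-8,-8,-8,-8,-8,-8
u: -4,-4,-4,-4,-4,-4,-4,-4,-4,-4,-4,-4,-4,-4,-4,-4,-4,-4,-4,-4,-4,-4,-4,-4,-4,-4,-4,-4,-4,-4,-4,-4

steps = 8; useful = 192; efficiency = 192/256 = 3/4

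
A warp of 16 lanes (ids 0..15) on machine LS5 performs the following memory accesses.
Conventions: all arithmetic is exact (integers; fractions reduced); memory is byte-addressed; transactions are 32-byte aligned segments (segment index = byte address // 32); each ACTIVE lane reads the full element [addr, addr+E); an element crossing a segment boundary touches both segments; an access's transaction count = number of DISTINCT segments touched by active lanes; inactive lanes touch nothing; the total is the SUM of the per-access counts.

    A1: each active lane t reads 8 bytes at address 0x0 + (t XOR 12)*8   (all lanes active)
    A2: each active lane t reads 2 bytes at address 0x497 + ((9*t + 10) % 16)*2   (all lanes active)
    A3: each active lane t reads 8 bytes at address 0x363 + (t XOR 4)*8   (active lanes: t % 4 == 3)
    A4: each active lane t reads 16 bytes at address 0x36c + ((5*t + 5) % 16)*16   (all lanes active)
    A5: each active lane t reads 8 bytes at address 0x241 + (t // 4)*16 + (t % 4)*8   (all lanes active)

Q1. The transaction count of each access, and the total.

A1: 4 transactions
A2: 2 transactions
A3: 5 transactions
A4: 9 transactions
A5: 3 transactions

Answer: 4,2,5,9,3; total 23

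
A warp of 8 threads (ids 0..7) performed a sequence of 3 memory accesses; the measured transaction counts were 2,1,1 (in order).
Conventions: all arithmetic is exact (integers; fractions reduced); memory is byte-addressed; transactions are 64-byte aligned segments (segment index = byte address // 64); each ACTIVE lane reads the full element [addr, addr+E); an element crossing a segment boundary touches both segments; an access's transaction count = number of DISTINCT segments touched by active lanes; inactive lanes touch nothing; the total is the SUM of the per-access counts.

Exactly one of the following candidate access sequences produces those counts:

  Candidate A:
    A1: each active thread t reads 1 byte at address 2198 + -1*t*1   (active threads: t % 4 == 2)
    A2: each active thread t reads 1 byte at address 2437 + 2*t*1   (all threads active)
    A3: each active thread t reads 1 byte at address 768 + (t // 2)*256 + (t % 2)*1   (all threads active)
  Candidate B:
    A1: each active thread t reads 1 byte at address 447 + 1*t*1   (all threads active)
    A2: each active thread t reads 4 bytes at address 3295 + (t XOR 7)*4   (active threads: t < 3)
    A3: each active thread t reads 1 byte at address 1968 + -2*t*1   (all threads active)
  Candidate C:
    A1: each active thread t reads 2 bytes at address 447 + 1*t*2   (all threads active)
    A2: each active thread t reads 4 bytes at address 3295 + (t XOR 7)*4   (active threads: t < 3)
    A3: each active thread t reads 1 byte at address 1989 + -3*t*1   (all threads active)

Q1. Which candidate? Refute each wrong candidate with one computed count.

A: A1 gives 1 transaction, not 2
C: A3 gives 2 transactions, not 1
B: all counts match (2,1,1)

Answer: B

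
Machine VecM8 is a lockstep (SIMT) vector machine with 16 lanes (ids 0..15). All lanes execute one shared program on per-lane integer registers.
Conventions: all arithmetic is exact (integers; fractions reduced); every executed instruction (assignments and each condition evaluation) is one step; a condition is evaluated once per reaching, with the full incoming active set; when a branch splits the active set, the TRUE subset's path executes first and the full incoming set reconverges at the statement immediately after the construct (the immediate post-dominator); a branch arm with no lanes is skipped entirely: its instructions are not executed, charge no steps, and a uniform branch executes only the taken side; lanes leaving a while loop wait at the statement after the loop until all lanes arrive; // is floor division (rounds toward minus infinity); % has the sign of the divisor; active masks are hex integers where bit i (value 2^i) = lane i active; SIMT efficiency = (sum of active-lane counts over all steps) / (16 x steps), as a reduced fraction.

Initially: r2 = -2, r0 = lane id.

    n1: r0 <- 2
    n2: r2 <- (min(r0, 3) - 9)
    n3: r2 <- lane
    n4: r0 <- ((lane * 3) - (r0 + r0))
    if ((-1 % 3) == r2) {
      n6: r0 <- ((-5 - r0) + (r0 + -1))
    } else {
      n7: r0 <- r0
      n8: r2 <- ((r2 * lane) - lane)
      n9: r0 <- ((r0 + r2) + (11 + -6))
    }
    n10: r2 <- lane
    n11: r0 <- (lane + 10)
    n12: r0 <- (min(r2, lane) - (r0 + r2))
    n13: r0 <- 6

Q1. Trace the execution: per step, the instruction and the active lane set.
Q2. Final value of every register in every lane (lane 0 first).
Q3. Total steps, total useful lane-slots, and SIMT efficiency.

step 0: r0 <- 2                      0xffff
step 1: r2 <- (min(r0, 3) - 9)       0xffff
step 2: r2 <- lane                   0xffff
step 3: r0 <- ((lane * 3) - (r0 + r0)) 0xffff
step 4: eval ((-1 % 3) == r2)        0xffff
step 5: r0 <- ((-5 - r0) + (r0 + -1)) 0x0004
step 6: r0 <- r0                     0xfffb
step 7: r2 <- ((r2 * lane) - lane)   0xfffb
step 8: r0 <- ((r0 + r2) + (11 + -6)) 0xfffb
step 9: r2 <- lane                   0xffff
step 10: r0 <- (lane + 10)            0xffff
step 11: r0 <- (min(r2, lane) - (r0 + r2)) 0xffff
step 12: r0 <- 6                      0xffff

Answer: 13 steps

r2: 0,1,2,3,4,5,6,7,8,9,10,11,12,13,14,15
r0: 6,6,6,6,6,6,6,6,6,6,6,6,6,6,6,6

steps = 13; useful = 190; efficiency = 190/208 = 95/104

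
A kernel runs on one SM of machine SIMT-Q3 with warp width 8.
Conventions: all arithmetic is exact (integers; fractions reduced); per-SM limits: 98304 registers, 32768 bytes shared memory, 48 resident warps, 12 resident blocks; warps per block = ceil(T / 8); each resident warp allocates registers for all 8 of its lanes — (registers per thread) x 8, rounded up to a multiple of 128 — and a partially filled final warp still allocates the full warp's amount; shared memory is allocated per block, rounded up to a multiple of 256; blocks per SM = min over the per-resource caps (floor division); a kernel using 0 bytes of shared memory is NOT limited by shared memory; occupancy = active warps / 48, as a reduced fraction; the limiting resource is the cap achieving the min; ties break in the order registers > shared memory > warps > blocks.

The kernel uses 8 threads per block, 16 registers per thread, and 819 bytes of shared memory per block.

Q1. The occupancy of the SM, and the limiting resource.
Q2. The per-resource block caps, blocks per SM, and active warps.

Answer: occupancy 1/4, limited by blocks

registers: 768 blocks
shared memory: 32 blocks
warps: 48 blocks
blocks: 12 blocks

Answer: 12 blocks, 12 active warps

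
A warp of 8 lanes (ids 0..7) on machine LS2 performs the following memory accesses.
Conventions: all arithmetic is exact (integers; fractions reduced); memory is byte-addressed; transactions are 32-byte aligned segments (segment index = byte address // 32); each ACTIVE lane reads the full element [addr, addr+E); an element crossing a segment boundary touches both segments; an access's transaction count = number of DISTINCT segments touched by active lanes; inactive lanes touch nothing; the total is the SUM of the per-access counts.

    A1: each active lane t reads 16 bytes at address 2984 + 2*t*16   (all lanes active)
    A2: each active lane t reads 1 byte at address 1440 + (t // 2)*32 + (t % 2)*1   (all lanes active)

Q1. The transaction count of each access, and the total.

A1: 8 transactions
A2: 4 transactions

Answer: 8,4; total 12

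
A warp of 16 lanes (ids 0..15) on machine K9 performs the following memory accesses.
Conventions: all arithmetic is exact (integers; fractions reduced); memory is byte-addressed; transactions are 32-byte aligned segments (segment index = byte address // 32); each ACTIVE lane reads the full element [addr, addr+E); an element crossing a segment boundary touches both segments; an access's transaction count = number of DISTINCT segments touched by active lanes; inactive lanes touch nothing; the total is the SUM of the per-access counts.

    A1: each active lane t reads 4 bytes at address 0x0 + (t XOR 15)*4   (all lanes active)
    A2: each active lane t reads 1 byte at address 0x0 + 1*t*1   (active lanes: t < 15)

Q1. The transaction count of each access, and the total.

A1: 2 transactions
A2: 1 transaction

Answer: 2,1; total 3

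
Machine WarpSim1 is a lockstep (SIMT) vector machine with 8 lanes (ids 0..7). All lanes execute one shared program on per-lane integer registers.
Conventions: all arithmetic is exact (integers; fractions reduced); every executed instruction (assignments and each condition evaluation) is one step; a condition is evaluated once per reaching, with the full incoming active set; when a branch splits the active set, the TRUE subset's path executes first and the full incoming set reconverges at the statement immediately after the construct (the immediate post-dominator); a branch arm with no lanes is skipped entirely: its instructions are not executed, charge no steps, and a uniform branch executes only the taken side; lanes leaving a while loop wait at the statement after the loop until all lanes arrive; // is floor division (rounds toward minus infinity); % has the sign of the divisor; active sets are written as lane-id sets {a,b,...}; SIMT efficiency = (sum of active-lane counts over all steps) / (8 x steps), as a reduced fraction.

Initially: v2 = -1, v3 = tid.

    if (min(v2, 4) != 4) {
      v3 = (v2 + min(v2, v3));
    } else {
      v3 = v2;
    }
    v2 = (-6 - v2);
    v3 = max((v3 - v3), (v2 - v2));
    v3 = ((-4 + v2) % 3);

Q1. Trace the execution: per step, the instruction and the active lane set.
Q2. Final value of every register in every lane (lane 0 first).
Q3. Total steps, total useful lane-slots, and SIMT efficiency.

step 0: eval (min(v2, 4) != 4)       {0,1,2,3,4,5,6,7}
step 1: v3 <- (v2 + min(v2, v3))     {0,1,2,3,4,5,6,7}
step 2: v2 <- (-6 - v2)              {0,1,2,3,4,5,6,7}
step 3: v3 <- max((v3 - v3), (v2 - v2)) {0,1,2,3,4,5,6,7}
step 4: v3 <- ((-4 + v2) % 3)        {0,1,2,3,4,5,6,7}

Answer: 5 steps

v2: -5,-5,-5,-5,-5,-5,-5,-5
v3: 0,0,0,0,0,0,0,0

steps = 5; useful = 40; efficiency = 40/40 = 1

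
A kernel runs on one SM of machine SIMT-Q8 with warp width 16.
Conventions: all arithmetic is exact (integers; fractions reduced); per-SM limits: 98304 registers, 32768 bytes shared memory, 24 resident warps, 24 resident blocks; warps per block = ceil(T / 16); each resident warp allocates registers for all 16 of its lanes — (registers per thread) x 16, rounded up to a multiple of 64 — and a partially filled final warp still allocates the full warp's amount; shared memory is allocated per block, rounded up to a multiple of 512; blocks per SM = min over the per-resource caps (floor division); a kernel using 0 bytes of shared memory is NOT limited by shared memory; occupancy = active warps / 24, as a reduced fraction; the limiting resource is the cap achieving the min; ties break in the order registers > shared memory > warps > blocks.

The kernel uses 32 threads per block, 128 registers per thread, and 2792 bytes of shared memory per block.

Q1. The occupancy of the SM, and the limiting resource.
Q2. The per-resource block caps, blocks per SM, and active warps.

Answer: occupancy 5/6, limited by shared memory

registers: 24 blocks
shared memory: 10 blocks
warps: 12 blocks
blocks: 24 blocks

Answer: 10 blocks, 20 active warps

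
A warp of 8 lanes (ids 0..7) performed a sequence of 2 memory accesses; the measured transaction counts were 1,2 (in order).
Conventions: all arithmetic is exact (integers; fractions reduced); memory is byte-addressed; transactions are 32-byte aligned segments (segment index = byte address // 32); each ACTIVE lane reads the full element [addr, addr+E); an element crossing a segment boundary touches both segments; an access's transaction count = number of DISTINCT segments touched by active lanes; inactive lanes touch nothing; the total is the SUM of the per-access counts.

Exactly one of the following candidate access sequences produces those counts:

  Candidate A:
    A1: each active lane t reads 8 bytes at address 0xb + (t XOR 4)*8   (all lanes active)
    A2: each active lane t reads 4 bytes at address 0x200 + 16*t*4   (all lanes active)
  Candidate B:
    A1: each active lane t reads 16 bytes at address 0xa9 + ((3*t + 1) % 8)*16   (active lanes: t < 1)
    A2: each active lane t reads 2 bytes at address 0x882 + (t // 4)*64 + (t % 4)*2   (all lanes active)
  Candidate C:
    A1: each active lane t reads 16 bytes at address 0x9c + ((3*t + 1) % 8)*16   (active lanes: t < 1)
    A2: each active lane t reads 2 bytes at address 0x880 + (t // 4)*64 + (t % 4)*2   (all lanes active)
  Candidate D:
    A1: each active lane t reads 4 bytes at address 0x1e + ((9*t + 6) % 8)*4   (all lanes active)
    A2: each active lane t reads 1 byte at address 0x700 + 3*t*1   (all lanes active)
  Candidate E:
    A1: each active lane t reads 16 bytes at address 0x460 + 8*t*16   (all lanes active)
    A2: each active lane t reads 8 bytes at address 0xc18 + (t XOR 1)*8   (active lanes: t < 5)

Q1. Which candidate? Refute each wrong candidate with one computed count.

A: A1 gives 3 transactions, not 1
B: A1 gives 2 transactions, not 1
D: A1 gives 2 transactions, not 1
E: A1 gives 8 transactions, not 1
C: all counts match (1,2)

Answer: C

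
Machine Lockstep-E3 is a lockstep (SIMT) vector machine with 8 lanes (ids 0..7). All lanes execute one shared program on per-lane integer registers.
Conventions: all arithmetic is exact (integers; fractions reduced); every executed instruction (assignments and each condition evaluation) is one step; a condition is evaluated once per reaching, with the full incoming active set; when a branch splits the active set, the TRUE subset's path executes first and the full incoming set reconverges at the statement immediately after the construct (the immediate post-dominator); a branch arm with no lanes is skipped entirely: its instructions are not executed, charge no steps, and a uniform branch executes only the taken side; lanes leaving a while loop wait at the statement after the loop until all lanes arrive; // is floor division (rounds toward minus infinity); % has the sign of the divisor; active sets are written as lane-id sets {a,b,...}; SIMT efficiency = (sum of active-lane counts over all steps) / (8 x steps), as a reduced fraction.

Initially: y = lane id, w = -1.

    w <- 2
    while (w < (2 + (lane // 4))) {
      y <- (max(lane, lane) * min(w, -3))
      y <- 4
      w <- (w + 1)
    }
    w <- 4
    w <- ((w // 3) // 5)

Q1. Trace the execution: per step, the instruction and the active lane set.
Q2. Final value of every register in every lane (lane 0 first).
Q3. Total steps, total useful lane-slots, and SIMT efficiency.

step 0: w <- 2                       {0,1,2,3,4,5,6,7}
step 1: eval (w < (2 + (lane // 4))) {0,1,2,3,4,5,6,7}
step 2: y <- (max(lane, lane) * min(w, -3)) {4,5,6,7}
step 3: y <- 4                       {4,5,6,7}
step 4: w <- (w + 1)                 {4,5,6,7}
step 5: eval (w < (2 + (lane // 4))) {4,5,6,7}
step 6: w <- 4                       {0,1,2,3,4,5,6,7}
step 7: w <- ((w // 3) // 5)         {0,1,2,3,4,5,6,7}

Answer: 8 steps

y: 0,1,2,3,4,4,4,4
w: 0,0,0,0,0,0,0,0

steps = 8; useful = 48; efficiency = 48/64 = 3/4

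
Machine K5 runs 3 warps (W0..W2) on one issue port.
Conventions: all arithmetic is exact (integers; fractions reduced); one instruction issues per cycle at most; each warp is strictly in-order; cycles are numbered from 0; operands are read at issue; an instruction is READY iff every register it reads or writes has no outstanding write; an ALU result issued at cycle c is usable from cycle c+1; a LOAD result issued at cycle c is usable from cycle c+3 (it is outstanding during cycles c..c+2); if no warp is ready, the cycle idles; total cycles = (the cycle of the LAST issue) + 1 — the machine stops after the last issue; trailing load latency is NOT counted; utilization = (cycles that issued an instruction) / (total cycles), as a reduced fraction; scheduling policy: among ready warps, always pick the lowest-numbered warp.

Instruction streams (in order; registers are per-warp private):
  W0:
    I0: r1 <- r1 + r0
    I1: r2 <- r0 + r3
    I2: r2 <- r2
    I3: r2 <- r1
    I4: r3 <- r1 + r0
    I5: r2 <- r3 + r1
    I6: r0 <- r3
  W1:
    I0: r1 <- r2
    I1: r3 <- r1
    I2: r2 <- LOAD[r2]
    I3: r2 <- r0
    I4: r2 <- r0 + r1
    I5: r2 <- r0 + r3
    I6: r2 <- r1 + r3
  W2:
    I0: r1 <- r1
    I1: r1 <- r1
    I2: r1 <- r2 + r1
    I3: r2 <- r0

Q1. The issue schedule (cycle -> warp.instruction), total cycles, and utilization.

cycle 0: W0.I0
cycle 1: W0.I1
cycle 2: W0.I2
cycle 3: W0.I3
cycle 4: W0.I4
cycle 5: W0.I5
cycle 6: W0.I6
cycle 7: W1.I0
cycle 8: W1.I1
cycle 9: W1.I2
cycle 10: W2.I0
cycle 11: W2.I1
cycle 12: W1.I3
cycle 13: W1.I4
cycle 14: W1.I5
cycle 15: W1.I6
cycle 16: W2.I2
cycle 17: W2.I3

Answer: 18 cycles, utilization 1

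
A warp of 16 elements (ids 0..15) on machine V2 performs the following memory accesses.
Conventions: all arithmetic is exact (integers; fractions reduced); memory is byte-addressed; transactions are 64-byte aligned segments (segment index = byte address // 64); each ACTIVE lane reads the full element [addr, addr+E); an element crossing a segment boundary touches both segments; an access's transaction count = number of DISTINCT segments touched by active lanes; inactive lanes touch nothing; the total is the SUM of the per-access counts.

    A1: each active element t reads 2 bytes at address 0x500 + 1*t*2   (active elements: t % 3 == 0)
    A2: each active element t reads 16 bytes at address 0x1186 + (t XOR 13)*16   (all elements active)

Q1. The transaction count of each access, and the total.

A1: 1 transaction
A2: 5 transactions

Answer: 1,5; total 6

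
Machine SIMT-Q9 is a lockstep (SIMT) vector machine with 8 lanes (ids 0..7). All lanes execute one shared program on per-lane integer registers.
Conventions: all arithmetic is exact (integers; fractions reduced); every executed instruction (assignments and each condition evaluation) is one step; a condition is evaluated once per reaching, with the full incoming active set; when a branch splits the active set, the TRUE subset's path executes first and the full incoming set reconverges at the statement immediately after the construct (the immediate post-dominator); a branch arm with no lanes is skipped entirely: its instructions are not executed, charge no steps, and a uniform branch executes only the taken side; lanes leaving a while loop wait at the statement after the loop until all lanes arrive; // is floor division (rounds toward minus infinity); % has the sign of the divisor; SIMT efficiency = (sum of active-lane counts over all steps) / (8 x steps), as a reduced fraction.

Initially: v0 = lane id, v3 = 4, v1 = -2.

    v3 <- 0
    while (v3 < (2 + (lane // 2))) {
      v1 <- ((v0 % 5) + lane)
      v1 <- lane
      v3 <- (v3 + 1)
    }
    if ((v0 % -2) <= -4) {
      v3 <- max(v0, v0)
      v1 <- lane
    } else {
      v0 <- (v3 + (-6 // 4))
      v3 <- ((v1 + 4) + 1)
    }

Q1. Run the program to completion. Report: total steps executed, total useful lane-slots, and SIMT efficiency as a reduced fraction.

Answer: 25 steps, 152 useful, 19/25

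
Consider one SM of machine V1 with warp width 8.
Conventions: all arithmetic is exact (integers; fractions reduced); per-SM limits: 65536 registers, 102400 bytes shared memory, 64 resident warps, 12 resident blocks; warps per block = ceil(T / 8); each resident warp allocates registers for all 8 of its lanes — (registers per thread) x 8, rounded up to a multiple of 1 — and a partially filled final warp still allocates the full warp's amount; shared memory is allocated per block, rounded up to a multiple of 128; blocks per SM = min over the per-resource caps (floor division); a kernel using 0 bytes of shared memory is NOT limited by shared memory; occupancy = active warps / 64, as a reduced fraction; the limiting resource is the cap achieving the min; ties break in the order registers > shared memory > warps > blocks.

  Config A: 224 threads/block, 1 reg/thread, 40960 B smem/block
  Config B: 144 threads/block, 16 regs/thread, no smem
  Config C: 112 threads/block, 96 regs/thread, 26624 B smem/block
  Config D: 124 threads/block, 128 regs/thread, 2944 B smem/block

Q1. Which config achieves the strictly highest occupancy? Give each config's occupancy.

occupancies: A 7/8, B 27/32, C 21/32, D 1

Answer: D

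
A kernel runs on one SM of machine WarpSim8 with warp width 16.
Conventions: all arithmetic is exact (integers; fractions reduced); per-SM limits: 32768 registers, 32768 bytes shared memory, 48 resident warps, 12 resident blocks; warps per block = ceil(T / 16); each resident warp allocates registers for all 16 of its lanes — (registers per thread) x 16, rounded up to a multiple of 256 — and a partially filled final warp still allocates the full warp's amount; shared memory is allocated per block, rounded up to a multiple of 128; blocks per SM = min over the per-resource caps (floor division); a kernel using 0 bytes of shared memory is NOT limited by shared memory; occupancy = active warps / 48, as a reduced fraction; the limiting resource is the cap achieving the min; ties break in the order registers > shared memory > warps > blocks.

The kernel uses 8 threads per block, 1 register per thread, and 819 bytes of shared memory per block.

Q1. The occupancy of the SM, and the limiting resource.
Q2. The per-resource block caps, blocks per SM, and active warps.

Answer: occupancy 1/4, limited by blocks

registers: 128 blocks
shared memory: 36 blocks
warps: 48 blocks
blocks: 12 blocks

Answer: 12 blocks, 12 active warps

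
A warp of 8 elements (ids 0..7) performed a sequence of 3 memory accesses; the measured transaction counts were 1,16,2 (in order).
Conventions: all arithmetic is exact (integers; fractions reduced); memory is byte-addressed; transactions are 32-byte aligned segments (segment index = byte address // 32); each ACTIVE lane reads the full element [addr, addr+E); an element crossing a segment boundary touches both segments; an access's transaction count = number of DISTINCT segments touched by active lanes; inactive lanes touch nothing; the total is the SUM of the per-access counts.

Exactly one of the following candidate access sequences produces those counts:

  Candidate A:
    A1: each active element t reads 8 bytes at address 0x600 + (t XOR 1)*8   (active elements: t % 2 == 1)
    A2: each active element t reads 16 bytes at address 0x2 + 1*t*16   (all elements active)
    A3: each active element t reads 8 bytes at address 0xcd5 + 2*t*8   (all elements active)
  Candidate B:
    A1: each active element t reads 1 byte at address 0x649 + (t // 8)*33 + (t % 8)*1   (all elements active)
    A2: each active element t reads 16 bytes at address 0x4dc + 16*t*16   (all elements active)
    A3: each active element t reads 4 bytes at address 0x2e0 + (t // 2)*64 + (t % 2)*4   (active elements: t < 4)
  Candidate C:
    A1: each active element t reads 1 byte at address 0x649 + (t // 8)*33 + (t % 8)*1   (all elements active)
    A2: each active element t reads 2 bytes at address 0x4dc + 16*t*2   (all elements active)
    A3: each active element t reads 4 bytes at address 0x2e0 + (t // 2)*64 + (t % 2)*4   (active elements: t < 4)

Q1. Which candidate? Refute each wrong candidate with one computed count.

A: A1 gives 2 transactions, not 1
C: A2 gives 8 transactions, not 16
B: all counts match (1,16,2)

Answer: B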